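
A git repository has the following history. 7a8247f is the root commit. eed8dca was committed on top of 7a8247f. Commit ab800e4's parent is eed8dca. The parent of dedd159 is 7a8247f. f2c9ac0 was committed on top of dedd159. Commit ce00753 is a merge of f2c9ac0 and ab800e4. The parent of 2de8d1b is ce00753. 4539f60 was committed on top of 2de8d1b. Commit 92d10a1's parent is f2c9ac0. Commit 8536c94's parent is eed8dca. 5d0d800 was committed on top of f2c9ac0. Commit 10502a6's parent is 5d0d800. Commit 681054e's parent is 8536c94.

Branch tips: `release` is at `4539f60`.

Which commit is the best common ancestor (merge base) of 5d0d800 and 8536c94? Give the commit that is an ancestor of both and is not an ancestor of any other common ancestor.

7a8247f

Ancestors of 5d0d800: {5d0d800, 7a8247f, dedd159, f2c9ac0}.
Ancestors of 8536c94: {7a8247f, 8536c94, eed8dca}.
Common ancestors: {7a8247f}.
The only common ancestor is 7a8247f, so it is the merge base.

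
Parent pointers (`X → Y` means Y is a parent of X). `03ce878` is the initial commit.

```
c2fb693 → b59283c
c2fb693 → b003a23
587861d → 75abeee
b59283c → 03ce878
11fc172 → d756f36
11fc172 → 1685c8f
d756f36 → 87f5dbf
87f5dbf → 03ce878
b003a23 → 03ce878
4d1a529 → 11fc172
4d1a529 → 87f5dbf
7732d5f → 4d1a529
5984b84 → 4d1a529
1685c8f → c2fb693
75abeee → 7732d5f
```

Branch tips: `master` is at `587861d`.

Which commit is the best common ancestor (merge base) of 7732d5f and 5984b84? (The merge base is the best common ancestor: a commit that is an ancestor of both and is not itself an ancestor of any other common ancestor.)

Ancestors of 7732d5f: {03ce878, 11fc172, 1685c8f, 4d1a529, 7732d5f, 87f5dbf, b003a23, b59283c, c2fb693, d756f36}.
Ancestors of 5984b84: {03ce878, 11fc172, 1685c8f, 4d1a529, 5984b84, 87f5dbf, b003a23, b59283c, c2fb693, d756f36}.
Common ancestors: {03ce878, 11fc172, 1685c8f, 4d1a529, 87f5dbf, b003a23, b59283c, c2fb693, d756f36}.
Among these, 4d1a529 is not an ancestor of any other common ancestor — it is the merge base.

4d1a529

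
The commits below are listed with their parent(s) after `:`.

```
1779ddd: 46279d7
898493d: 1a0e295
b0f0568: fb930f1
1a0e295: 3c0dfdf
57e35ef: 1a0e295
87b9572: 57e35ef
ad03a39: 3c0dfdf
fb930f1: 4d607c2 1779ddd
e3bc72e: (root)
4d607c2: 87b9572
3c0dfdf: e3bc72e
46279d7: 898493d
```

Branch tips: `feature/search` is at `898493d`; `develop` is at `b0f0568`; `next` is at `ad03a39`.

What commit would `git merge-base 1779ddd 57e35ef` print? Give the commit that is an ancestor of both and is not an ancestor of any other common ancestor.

Ancestors of 1779ddd: {1779ddd, 1a0e295, 3c0dfdf, 46279d7, 898493d, e3bc72e}.
Ancestors of 57e35ef: {1a0e295, 3c0dfdf, 57e35ef, e3bc72e}.
Common ancestors: {1a0e295, 3c0dfdf, e3bc72e}.
Among these, 1a0e295 is not an ancestor of any other common ancestor — it is the merge base.

1a0e295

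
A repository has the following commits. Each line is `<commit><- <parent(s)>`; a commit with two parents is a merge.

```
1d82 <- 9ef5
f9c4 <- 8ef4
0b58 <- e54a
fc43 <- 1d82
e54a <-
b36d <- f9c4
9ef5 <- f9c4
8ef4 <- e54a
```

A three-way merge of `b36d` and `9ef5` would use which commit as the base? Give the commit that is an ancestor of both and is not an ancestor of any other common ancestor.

Ancestors of b36d: {8ef4, b36d, e54a, f9c4}.
Ancestors of 9ef5: {8ef4, 9ef5, e54a, f9c4}.
Common ancestors: {8ef4, e54a, f9c4}.
Among these, f9c4 is not an ancestor of any other common ancestor — it is the merge base.

f9c4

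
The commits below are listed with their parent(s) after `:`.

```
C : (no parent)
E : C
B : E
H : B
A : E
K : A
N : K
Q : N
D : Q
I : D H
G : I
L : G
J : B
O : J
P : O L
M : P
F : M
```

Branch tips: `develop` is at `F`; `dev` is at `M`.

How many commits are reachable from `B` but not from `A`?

1

Reachable from B: {B, C, E}.
Reachable from A: {A, C, E}.
In B's history but not A's: {B} — 1 commit.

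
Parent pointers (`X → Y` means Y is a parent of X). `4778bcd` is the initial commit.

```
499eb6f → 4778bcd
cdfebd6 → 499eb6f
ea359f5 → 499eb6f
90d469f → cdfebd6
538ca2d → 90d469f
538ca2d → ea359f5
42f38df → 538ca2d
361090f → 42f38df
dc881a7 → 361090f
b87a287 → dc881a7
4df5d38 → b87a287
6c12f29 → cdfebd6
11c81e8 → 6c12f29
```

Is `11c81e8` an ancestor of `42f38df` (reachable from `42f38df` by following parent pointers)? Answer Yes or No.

No

Ancestors of 42f38df: {42f38df, 4778bcd, 499eb6f, 538ca2d, 90d469f, cdfebd6, ea359f5}.
11c81e8 is not in that set, so it is not an ancestor of 42f38df.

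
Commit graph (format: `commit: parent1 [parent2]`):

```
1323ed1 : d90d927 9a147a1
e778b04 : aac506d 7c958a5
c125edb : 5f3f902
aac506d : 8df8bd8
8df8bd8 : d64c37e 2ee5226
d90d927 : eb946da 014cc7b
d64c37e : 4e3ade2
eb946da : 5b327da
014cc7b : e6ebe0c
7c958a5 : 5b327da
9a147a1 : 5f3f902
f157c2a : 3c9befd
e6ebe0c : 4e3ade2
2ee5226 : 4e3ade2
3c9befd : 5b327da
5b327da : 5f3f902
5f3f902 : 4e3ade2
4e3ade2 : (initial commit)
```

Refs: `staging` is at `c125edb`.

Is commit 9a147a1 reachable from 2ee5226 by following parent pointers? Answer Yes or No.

No

Ancestors of 2ee5226: {2ee5226, 4e3ade2}.
9a147a1 is not in that set, so it is not an ancestor of 2ee5226.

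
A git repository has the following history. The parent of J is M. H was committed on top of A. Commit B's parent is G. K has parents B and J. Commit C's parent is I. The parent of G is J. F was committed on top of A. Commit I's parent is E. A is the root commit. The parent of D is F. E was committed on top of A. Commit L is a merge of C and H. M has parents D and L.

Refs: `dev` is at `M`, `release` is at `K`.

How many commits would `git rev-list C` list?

Walking parent pointers from C: reachable set = {A, C, E, I}.
That is 4 commits.

4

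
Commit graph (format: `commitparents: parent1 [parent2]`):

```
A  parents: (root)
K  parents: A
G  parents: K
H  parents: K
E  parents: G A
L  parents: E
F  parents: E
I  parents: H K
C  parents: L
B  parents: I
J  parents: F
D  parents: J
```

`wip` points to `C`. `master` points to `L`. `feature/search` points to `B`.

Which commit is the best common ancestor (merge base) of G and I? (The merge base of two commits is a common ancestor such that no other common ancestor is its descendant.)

Ancestors of G: {A, G, K}.
Ancestors of I: {A, H, I, K}.
Common ancestors: {A, K}.
Among these, K is not an ancestor of any other common ancestor — it is the merge base.

K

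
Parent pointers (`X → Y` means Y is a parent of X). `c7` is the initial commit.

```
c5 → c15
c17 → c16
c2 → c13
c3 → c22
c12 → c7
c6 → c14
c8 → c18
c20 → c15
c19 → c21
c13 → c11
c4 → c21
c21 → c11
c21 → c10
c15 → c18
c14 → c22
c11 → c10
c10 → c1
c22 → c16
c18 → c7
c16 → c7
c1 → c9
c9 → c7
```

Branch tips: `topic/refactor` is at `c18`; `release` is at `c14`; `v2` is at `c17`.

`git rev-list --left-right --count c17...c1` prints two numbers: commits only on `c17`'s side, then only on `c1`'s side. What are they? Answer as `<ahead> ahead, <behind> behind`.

Reachable from c17: {c16, c17, c7}.
Reachable from c1: {c1, c7, c9}.
Only in c17's history (ahead): {c16, c17} — 2.
Only in c1's history (behind): {c1, c9} — 2.

2 ahead, 2 behind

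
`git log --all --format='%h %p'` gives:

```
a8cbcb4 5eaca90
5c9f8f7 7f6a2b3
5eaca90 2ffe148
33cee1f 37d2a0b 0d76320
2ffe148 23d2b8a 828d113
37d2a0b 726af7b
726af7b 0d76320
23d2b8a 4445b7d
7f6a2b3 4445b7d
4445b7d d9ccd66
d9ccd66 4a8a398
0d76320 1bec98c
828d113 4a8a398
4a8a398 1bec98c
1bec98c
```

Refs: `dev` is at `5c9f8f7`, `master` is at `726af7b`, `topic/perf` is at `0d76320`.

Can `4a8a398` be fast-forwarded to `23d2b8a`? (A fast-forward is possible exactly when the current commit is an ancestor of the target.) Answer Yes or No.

Yes

A fast-forward from 4a8a398 to 23d2b8a is possible iff 4a8a398 is an ancestor of 23d2b8a.
Ancestors of 23d2b8a: {1bec98c, 23d2b8a, 4445b7d, 4a8a398, d9ccd66}.
4a8a398 is among them, so fast-forward is possible.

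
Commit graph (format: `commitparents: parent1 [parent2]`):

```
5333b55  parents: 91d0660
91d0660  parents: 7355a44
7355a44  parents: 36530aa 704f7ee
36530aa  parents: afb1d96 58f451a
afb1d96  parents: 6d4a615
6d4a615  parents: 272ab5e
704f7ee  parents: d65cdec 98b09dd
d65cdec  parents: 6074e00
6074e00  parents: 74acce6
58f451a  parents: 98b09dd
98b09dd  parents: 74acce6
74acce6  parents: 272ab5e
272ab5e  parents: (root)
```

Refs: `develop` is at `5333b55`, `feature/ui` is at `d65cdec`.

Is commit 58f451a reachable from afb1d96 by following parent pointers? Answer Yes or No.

No

Ancestors of afb1d96: {272ab5e, 6d4a615, afb1d96}.
58f451a is not in that set, so it is not an ancestor of afb1d96.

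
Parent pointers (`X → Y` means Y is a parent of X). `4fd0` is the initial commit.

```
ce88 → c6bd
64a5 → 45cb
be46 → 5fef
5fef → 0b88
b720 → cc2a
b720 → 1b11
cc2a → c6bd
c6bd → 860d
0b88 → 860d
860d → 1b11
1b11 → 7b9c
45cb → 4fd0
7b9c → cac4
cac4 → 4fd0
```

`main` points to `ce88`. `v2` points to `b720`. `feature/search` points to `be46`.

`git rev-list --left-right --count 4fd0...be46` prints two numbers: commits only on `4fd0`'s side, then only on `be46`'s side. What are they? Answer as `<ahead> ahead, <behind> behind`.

Reachable from 4fd0: {4fd0}.
Reachable from be46: {0b88, 1b11, 4fd0, 5fef, 7b9c, 860d, be46, cac4}.
Only in 4fd0's history (ahead): {} — 0.
Only in be46's history (behind): {0b88, 1b11, 5fef, 7b9c, 860d, be46, cac4} — 7.

0 ahead, 7 behind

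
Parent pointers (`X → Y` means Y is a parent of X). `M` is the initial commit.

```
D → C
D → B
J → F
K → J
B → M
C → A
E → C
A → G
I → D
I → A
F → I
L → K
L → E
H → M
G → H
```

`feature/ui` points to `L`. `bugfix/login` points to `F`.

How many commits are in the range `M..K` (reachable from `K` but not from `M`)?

10

Reachable from K: {A, B, C, D, F, G, H, I, J, K, M}.
Reachable from M: {M}.
In K's history but not M's: {A, B, C, D, F, G, H, I, J, K} — 10 commits.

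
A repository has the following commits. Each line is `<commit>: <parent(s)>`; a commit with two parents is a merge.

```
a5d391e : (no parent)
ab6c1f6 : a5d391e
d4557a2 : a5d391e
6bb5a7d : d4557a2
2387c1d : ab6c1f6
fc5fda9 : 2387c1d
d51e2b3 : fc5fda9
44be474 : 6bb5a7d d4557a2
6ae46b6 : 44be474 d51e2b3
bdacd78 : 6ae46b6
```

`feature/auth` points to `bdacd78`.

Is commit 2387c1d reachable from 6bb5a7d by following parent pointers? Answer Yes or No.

No

Ancestors of 6bb5a7d: {6bb5a7d, a5d391e, d4557a2}.
2387c1d is not in that set, so it is not an ancestor of 6bb5a7d.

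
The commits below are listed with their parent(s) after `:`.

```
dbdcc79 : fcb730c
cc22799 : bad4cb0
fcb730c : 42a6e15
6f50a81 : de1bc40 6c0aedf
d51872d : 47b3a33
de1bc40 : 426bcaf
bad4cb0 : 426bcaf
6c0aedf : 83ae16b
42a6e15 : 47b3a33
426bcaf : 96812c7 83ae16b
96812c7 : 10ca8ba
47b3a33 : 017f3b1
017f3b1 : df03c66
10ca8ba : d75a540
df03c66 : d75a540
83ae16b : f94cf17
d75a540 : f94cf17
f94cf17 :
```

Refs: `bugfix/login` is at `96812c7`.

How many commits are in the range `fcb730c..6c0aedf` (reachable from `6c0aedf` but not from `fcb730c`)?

Reachable from 6c0aedf: {6c0aedf, 83ae16b, f94cf17}.
Reachable from fcb730c: {017f3b1, 42a6e15, 47b3a33, d75a540, df03c66, f94cf17, fcb730c}.
In 6c0aedf's history but not fcb730c's: {6c0aedf, 83ae16b} — 2 commits.

2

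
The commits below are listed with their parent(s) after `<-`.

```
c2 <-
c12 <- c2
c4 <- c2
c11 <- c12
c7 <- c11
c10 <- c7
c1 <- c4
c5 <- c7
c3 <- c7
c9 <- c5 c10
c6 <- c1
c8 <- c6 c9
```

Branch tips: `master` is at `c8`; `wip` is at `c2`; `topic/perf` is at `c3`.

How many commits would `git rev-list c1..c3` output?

Reachable from c3: {c11, c12, c2, c3, c7}.
Reachable from c1: {c1, c2, c4}.
In c3's history but not c1's: {c11, c12, c3, c7} — 4 commits.

4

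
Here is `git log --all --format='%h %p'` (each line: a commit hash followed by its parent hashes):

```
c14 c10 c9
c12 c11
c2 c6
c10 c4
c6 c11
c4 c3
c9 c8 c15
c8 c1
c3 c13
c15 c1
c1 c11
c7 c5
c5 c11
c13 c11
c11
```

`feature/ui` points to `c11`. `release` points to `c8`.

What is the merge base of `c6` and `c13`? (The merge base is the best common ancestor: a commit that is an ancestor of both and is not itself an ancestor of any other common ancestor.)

Ancestors of c6: {c11, c6}.
Ancestors of c13: {c11, c13}.
Common ancestors: {c11}.
The only common ancestor is c11, so it is the merge base.

c11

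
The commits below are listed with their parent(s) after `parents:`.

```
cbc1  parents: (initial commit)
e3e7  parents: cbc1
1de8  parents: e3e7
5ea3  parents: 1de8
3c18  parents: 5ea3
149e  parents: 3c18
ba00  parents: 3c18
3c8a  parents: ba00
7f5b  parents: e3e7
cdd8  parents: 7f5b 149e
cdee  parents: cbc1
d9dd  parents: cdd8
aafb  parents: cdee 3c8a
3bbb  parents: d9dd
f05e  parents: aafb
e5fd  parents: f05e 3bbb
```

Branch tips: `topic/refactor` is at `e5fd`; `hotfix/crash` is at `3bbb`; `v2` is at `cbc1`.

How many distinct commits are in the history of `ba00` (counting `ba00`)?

Walking parent pointers from ba00: reachable set = {1de8, 3c18, 5ea3, ba00, cbc1, e3e7}.
That is 6 commits.

6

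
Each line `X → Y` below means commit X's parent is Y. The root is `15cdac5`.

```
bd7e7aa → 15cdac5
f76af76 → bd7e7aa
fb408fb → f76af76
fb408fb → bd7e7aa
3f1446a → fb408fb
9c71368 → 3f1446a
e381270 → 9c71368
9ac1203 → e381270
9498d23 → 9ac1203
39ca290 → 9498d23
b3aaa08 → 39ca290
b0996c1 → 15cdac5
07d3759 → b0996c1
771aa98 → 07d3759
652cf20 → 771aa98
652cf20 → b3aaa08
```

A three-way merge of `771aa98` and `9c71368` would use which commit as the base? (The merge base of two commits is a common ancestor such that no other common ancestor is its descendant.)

Ancestors of 771aa98: {07d3759, 15cdac5, 771aa98, b0996c1}.
Ancestors of 9c71368: {15cdac5, 3f1446a, 9c71368, bd7e7aa, f76af76, fb408fb}.
Common ancestors: {15cdac5}.
The only common ancestor is 15cdac5, so it is the merge base.

15cdac5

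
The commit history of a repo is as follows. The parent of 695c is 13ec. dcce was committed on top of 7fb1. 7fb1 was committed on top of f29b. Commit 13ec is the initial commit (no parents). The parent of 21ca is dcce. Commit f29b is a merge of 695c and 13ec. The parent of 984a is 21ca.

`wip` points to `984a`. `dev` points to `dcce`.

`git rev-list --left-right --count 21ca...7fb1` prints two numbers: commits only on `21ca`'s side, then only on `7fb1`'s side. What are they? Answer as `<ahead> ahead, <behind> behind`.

2 ahead, 0 behind

Reachable from 21ca: {13ec, 21ca, 695c, 7fb1, dcce, f29b}.
Reachable from 7fb1: {13ec, 695c, 7fb1, f29b}.
Only in 21ca's history (ahead): {21ca, dcce} — 2.
Only in 7fb1's history (behind): {} — 0.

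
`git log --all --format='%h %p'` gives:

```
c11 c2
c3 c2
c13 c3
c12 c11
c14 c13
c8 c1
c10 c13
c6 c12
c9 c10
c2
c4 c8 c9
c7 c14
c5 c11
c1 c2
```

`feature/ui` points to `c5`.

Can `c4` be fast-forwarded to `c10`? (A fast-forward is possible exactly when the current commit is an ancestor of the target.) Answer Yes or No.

A fast-forward from c4 to c10 is possible iff c4 is an ancestor of c10.
Ancestors of c10: {c10, c13, c2, c3}.
c4 is not among them, so fast-forward is not possible.

No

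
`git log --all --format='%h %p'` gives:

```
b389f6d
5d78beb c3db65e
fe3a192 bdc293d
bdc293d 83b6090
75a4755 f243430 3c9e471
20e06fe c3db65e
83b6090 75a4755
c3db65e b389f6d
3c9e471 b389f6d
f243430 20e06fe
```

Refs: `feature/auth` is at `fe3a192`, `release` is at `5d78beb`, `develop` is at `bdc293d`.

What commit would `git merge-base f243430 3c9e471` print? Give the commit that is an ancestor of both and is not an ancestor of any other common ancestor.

b389f6d

Ancestors of f243430: {20e06fe, b389f6d, c3db65e, f243430}.
Ancestors of 3c9e471: {3c9e471, b389f6d}.
Common ancestors: {b389f6d}.
The only common ancestor is b389f6d, so it is the merge base.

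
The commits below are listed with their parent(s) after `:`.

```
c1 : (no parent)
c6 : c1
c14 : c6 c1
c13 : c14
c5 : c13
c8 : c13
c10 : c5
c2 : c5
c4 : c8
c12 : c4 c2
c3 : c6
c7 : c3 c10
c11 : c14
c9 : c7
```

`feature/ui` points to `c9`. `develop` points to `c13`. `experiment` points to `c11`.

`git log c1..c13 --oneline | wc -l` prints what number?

Reachable from c13: {c1, c13, c14, c6}.
Reachable from c1: {c1}.
In c13's history but not c1's: {c13, c14, c6} — 3 commits.

3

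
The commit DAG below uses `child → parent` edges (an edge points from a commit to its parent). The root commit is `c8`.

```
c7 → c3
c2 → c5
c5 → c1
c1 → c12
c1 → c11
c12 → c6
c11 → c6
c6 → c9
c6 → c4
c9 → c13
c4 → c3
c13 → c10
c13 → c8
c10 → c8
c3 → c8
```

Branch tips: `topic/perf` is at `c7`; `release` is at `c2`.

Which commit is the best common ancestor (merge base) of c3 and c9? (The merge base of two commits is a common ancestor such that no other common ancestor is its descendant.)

Ancestors of c3: {c3, c8}.
Ancestors of c9: {c10, c13, c8, c9}.
Common ancestors: {c8}.
The only common ancestor is c8, so it is the merge base.

c8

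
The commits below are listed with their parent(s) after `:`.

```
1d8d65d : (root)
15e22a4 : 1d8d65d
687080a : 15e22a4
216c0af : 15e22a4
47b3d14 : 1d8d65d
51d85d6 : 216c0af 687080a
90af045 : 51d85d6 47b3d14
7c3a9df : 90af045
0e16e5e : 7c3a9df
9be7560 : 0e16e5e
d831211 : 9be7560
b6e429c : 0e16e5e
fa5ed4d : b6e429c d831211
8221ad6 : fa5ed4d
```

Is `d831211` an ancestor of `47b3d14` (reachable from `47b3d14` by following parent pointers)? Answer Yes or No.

Ancestors of 47b3d14: {1d8d65d, 47b3d14}.
d831211 is not in that set, so it is not an ancestor of 47b3d14.

No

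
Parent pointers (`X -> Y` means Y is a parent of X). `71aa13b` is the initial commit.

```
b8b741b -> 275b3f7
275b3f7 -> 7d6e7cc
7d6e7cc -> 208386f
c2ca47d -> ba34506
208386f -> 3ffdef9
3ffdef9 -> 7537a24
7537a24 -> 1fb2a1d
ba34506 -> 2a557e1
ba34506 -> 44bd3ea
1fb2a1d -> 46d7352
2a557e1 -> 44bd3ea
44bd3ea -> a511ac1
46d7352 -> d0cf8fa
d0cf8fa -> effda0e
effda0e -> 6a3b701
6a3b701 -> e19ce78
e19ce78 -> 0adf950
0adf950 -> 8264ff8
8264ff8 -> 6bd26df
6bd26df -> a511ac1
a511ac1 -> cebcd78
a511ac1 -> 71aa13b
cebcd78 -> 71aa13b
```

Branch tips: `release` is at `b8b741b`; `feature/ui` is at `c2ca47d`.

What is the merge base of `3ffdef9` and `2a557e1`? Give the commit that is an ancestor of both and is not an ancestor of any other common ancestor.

Ancestors of 3ffdef9: {0adf950, 1fb2a1d, 3ffdef9, 46d7352, 6a3b701, 6bd26df, 71aa13b, 7537a24, 8264ff8, a511ac1, cebcd78, d0cf8fa, e19ce78, effda0e}.
Ancestors of 2a557e1: {2a557e1, 44bd3ea, 71aa13b, a511ac1, cebcd78}.
Common ancestors: {71aa13b, a511ac1, cebcd78}.
Among these, a511ac1 is not an ancestor of any other common ancestor — it is the merge base.

a511ac1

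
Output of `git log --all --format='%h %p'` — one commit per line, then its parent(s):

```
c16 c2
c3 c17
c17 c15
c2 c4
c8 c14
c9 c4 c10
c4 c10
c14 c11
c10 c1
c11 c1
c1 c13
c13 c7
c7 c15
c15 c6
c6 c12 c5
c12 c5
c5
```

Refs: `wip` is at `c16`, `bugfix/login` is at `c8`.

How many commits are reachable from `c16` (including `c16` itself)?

11

Walking parent pointers from c16: reachable set = {c1, c10, c12, c13, c15, c16, c2, c4, c5, c6, c7}.
That is 11 commits.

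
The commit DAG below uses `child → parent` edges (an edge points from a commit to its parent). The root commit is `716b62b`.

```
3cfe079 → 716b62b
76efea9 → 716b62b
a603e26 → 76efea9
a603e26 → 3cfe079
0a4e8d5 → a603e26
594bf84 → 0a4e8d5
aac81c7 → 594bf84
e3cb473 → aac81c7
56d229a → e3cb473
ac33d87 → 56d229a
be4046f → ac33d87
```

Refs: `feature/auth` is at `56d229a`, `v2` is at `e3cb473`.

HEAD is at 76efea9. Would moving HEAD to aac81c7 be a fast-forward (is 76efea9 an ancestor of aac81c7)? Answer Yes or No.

Yes

A fast-forward from 76efea9 to aac81c7 is possible iff 76efea9 is an ancestor of aac81c7.
Ancestors of aac81c7: {0a4e8d5, 3cfe079, 594bf84, 716b62b, 76efea9, a603e26, aac81c7}.
76efea9 is among them, so fast-forward is possible.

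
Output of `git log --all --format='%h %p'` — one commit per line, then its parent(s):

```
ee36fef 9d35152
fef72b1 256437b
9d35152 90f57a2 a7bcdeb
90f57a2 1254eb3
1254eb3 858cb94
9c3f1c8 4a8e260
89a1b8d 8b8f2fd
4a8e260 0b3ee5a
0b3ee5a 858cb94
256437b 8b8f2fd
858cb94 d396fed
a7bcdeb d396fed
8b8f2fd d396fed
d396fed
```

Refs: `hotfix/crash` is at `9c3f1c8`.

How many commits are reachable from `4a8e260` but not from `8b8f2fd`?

3

Reachable from 4a8e260: {0b3ee5a, 4a8e260, 858cb94, d396fed}.
Reachable from 8b8f2fd: {8b8f2fd, d396fed}.
In 4a8e260's history but not 8b8f2fd's: {0b3ee5a, 4a8e260, 858cb94} — 3 commits.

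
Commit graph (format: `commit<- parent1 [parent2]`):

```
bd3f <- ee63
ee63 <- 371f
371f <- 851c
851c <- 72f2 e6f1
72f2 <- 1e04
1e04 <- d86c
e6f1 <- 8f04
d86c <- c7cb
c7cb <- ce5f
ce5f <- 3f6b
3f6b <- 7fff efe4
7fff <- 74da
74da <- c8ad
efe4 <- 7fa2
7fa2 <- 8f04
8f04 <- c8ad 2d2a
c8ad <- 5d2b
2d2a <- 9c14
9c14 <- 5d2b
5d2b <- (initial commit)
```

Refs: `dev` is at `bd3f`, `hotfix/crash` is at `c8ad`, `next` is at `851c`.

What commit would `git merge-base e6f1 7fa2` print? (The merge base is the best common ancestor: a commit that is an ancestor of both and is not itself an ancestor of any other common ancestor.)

Ancestors of e6f1: {2d2a, 5d2b, 8f04, 9c14, c8ad, e6f1}.
Ancestors of 7fa2: {2d2a, 5d2b, 7fa2, 8f04, 9c14, c8ad}.
Common ancestors: {2d2a, 5d2b, 8f04, 9c14, c8ad}.
Among these, 8f04 is not an ancestor of any other common ancestor — it is the merge base.

8f04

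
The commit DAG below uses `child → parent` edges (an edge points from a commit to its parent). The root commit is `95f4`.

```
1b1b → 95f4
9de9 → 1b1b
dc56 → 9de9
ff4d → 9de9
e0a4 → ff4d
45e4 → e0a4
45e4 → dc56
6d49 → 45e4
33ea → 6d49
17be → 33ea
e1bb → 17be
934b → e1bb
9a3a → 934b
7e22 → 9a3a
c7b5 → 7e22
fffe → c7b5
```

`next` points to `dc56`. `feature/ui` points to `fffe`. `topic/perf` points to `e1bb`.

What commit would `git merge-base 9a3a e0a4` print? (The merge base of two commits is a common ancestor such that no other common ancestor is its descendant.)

e0a4

Ancestors of 9a3a: {17be, 1b1b, 33ea, 45e4, 6d49, 934b, 95f4, 9a3a, 9de9, dc56, e0a4, e1bb, ff4d}.
Ancestors of e0a4: {1b1b, 95f4, 9de9, e0a4, ff4d}.
Common ancestors: {1b1b, 95f4, 9de9, e0a4, ff4d}.
Among these, e0a4 is not an ancestor of any other common ancestor — it is the merge base.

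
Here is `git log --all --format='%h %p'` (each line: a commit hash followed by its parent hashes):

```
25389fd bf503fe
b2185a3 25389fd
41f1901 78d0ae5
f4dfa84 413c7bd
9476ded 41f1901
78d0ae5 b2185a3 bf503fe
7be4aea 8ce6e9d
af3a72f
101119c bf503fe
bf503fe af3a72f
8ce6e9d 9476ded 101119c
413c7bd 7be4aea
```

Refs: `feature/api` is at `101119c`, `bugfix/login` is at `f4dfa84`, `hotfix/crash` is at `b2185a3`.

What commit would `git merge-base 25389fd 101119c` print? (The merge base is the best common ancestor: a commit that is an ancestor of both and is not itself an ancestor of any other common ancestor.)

bf503fe

Ancestors of 25389fd: {25389fd, af3a72f, bf503fe}.
Ancestors of 101119c: {101119c, af3a72f, bf503fe}.
Common ancestors: {af3a72f, bf503fe}.
Among these, bf503fe is not an ancestor of any other common ancestor — it is the merge base.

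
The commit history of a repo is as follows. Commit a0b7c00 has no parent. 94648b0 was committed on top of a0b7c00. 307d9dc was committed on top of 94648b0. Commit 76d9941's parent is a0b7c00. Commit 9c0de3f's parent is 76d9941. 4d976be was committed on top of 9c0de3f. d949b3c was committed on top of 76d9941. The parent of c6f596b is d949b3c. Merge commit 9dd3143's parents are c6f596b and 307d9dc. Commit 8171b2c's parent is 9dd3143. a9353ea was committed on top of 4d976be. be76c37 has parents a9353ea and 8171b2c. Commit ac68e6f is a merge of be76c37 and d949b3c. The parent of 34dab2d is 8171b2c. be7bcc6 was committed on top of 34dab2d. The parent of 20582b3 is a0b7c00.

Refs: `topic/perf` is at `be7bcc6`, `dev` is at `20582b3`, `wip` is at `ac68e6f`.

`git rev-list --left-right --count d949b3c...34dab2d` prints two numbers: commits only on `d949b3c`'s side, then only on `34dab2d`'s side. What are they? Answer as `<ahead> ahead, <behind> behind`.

0 ahead, 6 behind

Reachable from d949b3c: {76d9941, a0b7c00, d949b3c}.
Reachable from 34dab2d: {307d9dc, 34dab2d, 76d9941, 8171b2c, 94648b0, 9dd3143, a0b7c00, c6f596b, d949b3c}.
Only in d949b3c's history (ahead): {} — 0.
Only in 34dab2d's history (behind): {307d9dc, 34dab2d, 8171b2c, 94648b0, 9dd3143, c6f596b} — 6.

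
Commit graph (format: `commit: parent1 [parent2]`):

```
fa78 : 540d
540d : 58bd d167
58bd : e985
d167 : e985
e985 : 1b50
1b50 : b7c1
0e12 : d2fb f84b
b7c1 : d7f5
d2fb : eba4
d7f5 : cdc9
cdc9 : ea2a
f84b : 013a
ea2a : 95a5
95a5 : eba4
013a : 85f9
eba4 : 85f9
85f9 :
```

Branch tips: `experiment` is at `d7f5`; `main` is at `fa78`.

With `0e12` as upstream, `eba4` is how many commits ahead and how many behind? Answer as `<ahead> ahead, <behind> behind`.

Reachable from eba4: {85f9, eba4}.
Reachable from 0e12: {013a, 0e12, 85f9, d2fb, eba4, f84b}.
Only in eba4's history (ahead): {} — 0.
Only in 0e12's history (behind): {013a, 0e12, d2fb, f84b} — 4.

0 ahead, 4 behind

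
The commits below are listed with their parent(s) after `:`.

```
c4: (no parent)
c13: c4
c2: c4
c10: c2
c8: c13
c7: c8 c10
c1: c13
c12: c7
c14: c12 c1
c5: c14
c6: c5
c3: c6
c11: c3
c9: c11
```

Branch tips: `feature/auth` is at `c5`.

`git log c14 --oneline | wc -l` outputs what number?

9

Walking parent pointers from c14: reachable set = {c1, c10, c12, c13, c14, c2, c4, c7, c8}.
That is 9 commits.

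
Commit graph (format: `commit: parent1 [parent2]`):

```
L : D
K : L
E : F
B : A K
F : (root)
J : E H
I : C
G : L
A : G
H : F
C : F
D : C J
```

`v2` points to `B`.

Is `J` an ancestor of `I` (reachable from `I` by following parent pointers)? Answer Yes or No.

No

Ancestors of I: {C, F, I}.
J is not in that set, so it is not an ancestor of I.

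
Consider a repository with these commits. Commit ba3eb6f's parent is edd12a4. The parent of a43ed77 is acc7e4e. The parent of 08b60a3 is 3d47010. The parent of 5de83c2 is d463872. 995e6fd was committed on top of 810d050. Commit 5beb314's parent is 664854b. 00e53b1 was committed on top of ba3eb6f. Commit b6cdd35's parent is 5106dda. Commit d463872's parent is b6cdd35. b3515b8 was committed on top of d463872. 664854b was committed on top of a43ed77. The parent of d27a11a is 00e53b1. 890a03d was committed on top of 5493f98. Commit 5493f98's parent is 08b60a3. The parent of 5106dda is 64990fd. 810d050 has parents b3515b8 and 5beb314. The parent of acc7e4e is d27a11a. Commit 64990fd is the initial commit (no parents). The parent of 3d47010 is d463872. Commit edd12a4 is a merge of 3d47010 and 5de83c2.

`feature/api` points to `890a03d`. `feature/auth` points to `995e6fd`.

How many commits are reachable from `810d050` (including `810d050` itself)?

16

Walking parent pointers from 810d050: reachable set = {00e53b1, 3d47010, 5106dda, 5beb314, 5de83c2, 64990fd, 664854b, 810d050, a43ed77, acc7e4e, b3515b8, b6cdd35, ba3eb6f, d27a11a, d463872, edd12a4}.
That is 16 commits.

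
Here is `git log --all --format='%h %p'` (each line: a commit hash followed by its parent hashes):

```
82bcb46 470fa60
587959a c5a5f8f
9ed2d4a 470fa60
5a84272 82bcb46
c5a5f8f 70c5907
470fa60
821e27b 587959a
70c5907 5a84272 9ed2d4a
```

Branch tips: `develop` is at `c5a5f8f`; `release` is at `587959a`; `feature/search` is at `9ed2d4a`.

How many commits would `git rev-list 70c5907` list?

Walking parent pointers from 70c5907: reachable set = {470fa60, 5a84272, 70c5907, 82bcb46, 9ed2d4a}.
That is 5 commits.

5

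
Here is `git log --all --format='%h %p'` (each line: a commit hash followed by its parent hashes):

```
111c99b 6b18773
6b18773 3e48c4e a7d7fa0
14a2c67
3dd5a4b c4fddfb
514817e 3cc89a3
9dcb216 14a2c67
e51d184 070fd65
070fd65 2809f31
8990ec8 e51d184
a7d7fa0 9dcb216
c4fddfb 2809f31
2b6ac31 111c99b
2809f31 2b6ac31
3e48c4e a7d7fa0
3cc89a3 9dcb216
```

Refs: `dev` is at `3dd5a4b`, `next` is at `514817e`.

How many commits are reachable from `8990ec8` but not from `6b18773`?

Reachable from 8990ec8: {070fd65, 111c99b, 14a2c67, 2809f31, 2b6ac31, 3e48c4e, 6b18773, 8990ec8, 9dcb216, a7d7fa0, e51d184}.
Reachable from 6b18773: {14a2c67, 3e48c4e, 6b18773, 9dcb216, a7d7fa0}.
In 8990ec8's history but not 6b18773's: {070fd65, 111c99b, 2809f31, 2b6ac31, 8990ec8, e51d184} — 6 commits.

6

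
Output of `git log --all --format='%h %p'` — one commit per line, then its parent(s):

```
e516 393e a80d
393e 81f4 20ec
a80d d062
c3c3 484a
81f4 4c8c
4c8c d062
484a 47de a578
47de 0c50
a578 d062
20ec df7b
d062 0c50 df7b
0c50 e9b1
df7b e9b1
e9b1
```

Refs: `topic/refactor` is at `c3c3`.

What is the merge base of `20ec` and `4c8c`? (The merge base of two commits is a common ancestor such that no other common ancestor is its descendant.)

df7b

Ancestors of 20ec: {20ec, df7b, e9b1}.
Ancestors of 4c8c: {0c50, 4c8c, d062, df7b, e9b1}.
Common ancestors: {df7b, e9b1}.
Among these, df7b is not an ancestor of any other common ancestor — it is the merge base.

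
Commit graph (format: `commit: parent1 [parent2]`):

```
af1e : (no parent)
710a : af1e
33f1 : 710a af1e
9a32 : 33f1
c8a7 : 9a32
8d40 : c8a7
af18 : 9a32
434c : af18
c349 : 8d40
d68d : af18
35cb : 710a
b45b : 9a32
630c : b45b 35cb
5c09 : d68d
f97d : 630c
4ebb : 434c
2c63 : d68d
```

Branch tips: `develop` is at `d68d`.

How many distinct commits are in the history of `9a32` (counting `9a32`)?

Walking parent pointers from 9a32: reachable set = {33f1, 710a, 9a32, af1e}.
That is 4 commits.

4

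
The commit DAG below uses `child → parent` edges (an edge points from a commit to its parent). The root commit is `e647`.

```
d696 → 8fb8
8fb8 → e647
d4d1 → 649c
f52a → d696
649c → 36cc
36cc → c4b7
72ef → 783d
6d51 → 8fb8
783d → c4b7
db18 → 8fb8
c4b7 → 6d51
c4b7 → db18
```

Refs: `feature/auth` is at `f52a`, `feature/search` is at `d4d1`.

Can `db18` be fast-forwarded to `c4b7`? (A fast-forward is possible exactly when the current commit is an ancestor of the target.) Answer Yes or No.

A fast-forward from db18 to c4b7 is possible iff db18 is an ancestor of c4b7.
Ancestors of c4b7: {6d51, 8fb8, c4b7, db18, e647}.
db18 is among them, so fast-forward is possible.

Yes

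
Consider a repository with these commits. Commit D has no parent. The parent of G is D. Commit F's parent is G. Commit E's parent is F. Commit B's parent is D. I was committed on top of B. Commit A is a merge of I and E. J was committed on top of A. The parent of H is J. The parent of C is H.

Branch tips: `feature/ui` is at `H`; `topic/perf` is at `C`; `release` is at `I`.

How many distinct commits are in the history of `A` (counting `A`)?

Walking parent pointers from A: reachable set = {A, B, D, E, F, G, I}.
That is 7 commits.

7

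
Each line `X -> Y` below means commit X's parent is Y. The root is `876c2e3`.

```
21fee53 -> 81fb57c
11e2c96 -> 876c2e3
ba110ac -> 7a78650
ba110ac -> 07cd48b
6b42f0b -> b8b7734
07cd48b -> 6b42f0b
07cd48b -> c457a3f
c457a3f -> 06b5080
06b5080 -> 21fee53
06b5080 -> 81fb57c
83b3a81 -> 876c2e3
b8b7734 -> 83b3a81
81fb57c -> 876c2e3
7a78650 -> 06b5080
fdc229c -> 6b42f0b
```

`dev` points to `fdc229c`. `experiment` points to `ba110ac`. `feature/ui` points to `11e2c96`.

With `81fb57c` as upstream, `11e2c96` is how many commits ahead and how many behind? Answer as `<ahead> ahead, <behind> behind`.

Reachable from 11e2c96: {11e2c96, 876c2e3}.
Reachable from 81fb57c: {81fb57c, 876c2e3}.
Only in 11e2c96's history (ahead): {11e2c96} — 1.
Only in 81fb57c's history (behind): {81fb57c} — 1.

1 ahead, 1 behind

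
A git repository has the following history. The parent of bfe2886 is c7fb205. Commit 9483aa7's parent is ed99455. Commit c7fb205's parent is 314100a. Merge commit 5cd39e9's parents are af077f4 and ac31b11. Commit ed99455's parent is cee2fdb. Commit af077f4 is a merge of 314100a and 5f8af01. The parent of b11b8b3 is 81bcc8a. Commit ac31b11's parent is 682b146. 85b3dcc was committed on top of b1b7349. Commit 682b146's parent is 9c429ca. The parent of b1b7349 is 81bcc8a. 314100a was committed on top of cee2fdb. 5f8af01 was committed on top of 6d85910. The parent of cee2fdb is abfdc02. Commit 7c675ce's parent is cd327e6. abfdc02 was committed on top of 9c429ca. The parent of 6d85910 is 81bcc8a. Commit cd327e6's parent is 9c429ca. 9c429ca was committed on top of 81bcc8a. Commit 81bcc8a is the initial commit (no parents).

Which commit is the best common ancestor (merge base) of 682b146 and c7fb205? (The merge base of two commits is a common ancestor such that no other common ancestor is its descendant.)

Ancestors of 682b146: {682b146, 81bcc8a, 9c429ca}.
Ancestors of c7fb205: {314100a, 81bcc8a, 9c429ca, abfdc02, c7fb205, cee2fdb}.
Common ancestors: {81bcc8a, 9c429ca}.
Among these, 9c429ca is not an ancestor of any other common ancestor — it is the merge base.

9c429ca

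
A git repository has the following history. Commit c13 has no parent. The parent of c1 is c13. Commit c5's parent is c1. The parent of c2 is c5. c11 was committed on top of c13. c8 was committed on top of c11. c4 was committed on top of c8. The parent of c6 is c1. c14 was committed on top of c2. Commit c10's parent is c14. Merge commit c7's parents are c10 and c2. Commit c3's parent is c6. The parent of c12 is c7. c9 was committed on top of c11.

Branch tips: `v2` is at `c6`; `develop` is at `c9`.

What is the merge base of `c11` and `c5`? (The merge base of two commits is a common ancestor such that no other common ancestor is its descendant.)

c13

Ancestors of c11: {c11, c13}.
Ancestors of c5: {c1, c13, c5}.
Common ancestors: {c13}.
The only common ancestor is c13, so it is the merge base.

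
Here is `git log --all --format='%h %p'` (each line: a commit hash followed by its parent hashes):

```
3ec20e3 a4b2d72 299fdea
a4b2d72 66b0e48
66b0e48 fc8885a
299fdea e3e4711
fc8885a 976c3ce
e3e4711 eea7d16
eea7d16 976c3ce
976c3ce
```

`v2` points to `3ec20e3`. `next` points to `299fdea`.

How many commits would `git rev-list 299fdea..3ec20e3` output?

Reachable from 3ec20e3: {299fdea, 3ec20e3, 66b0e48, 976c3ce, a4b2d72, e3e4711, eea7d16, fc8885a}.
Reachable from 299fdea: {299fdea, 976c3ce, e3e4711, eea7d16}.
In 3ec20e3's history but not 299fdea's: {3ec20e3, 66b0e48, a4b2d72, fc8885a} — 4 commits.

4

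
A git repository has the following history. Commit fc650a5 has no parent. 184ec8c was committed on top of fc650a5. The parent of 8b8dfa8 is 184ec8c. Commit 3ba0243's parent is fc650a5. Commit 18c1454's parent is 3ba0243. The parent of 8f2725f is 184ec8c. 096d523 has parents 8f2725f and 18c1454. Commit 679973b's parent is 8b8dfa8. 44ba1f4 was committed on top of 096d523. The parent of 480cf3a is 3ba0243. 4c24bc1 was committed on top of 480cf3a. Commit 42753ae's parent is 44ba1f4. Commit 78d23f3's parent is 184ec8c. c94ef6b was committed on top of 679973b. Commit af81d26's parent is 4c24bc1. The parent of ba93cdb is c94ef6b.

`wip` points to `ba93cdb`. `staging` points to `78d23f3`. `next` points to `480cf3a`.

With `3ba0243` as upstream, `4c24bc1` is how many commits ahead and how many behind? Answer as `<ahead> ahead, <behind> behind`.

Reachable from 4c24bc1: {3ba0243, 480cf3a, 4c24bc1, fc650a5}.
Reachable from 3ba0243: {3ba0243, fc650a5}.
Only in 4c24bc1's history (ahead): {480cf3a, 4c24bc1} — 2.
Only in 3ba0243's history (behind): {} — 0.

2 ahead, 0 behind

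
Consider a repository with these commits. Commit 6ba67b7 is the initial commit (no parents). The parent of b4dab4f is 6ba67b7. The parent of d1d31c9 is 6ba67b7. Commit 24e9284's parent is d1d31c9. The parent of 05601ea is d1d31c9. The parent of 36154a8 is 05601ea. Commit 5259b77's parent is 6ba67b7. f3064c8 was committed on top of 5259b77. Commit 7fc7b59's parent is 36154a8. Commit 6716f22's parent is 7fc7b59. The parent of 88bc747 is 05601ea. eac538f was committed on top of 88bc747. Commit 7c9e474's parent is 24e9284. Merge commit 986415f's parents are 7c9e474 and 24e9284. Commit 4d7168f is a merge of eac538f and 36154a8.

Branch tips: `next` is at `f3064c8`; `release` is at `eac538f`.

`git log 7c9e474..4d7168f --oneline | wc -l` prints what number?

Reachable from 4d7168f: {05601ea, 36154a8, 4d7168f, 6ba67b7, 88bc747, d1d31c9, eac538f}.
Reachable from 7c9e474: {24e9284, 6ba67b7, 7c9e474, d1d31c9}.
In 4d7168f's history but not 7c9e474's: {05601ea, 36154a8, 4d7168f, 88bc747, eac538f} — 5 commits.

5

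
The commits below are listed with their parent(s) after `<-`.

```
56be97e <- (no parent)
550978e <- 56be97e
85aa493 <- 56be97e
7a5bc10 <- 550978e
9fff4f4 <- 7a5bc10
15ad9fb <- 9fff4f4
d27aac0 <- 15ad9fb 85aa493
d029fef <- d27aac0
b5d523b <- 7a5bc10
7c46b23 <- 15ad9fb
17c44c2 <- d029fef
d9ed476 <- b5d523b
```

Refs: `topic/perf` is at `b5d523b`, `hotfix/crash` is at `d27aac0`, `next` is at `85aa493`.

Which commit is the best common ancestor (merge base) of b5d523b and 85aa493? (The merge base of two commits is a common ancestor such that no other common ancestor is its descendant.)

Ancestors of b5d523b: {550978e, 56be97e, 7a5bc10, b5d523b}.
Ancestors of 85aa493: {56be97e, 85aa493}.
Common ancestors: {56be97e}.
The only common ancestor is 56be97e, so it is the merge base.

56be97e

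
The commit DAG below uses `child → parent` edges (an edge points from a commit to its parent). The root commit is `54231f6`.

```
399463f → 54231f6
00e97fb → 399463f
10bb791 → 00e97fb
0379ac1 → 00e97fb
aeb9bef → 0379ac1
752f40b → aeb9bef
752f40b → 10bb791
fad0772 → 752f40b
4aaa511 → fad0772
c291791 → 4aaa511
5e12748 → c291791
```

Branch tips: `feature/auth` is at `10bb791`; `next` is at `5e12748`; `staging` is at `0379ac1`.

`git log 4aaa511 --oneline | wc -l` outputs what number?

9

Walking parent pointers from 4aaa511: reachable set = {00e97fb, 0379ac1, 10bb791, 399463f, 4aaa511, 54231f6, 752f40b, aeb9bef, fad0772}.
That is 9 commits.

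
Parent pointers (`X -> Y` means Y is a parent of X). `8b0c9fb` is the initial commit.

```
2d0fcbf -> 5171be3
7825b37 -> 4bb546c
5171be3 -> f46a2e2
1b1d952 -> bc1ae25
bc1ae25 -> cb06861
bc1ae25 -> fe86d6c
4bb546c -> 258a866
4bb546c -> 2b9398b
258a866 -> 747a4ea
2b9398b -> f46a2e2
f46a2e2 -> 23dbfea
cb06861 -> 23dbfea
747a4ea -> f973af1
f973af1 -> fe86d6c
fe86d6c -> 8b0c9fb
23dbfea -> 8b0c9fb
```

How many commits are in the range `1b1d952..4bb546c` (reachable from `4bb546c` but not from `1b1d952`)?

6

Reachable from 4bb546c: {23dbfea, 258a866, 2b9398b, 4bb546c, 747a4ea, 8b0c9fb, f46a2e2, f973af1, fe86d6c}.
Reachable from 1b1d952: {1b1d952, 23dbfea, 8b0c9fb, bc1ae25, cb06861, fe86d6c}.
In 4bb546c's history but not 1b1d952's: {258a866, 2b9398b, 4bb546c, 747a4ea, f46a2e2, f973af1} — 6 commits.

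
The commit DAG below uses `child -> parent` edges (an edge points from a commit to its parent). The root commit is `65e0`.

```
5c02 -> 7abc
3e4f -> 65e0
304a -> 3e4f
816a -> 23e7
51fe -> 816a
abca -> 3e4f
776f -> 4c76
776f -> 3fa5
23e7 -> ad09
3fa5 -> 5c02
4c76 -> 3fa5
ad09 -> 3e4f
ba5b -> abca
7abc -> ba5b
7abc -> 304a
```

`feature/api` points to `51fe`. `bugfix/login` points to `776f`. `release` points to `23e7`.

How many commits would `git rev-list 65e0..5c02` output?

6

Reachable from 5c02: {304a, 3e4f, 5c02, 65e0, 7abc, abca, ba5b}.
Reachable from 65e0: {65e0}.
In 5c02's history but not 65e0's: {304a, 3e4f, 5c02, 7abc, abca, ba5b} — 6 commits.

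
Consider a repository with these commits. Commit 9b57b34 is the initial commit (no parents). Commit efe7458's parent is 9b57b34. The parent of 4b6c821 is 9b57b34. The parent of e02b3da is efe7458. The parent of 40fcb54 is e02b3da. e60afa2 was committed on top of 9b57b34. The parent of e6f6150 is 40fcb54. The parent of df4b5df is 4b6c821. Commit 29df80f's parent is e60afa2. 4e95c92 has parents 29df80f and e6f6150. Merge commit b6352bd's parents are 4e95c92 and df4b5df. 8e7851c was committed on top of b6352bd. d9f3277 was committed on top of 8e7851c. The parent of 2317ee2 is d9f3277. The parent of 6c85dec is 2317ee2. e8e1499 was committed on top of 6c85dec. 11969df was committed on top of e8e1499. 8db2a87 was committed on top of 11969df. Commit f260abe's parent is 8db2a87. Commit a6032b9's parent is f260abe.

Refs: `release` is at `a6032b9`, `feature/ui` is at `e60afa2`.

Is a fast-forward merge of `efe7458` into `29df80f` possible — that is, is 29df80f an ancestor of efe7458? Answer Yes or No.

No

A fast-forward from 29df80f to efe7458 is possible iff 29df80f is an ancestor of efe7458.
Ancestors of efe7458: {9b57b34, efe7458}.
29df80f is not among them, so fast-forward is not possible.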